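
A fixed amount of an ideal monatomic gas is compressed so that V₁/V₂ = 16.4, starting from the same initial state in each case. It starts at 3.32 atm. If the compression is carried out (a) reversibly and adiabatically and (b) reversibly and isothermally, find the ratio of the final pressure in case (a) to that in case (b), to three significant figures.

For a monatomic ideal gas γ = 5/3.
Isothermal: P_b = P₁(V₁/V₂) = 3.32×16.4.
Adiabatic: P_a = P₁(V₁/V₂)^γ = 3.32×16.4^(5/3).
P_a/P_b = (V₁/V₂)^(γ−1) = 16.4^(2/3) = 6.455.

P_adiabatic / P_isothermal ≈ 6.45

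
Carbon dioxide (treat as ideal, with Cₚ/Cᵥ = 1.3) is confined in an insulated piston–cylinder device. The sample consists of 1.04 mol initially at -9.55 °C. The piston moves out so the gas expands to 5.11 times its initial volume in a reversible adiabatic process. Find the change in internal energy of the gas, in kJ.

ΔU ≈ -2.94 kJ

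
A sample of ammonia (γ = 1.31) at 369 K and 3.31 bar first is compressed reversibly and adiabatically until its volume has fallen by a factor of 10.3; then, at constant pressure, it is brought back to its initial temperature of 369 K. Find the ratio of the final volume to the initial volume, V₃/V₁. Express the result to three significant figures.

V₃/V₁ ≈ 0.0471

Adiabatic step: V₂/V₁ = 0.09709; T₂ = T₁·10.3^(0.31) = 760.3 K.
Isobaric step: V₃/V₂ = T₃/T₂ = 369/760.3.
V₃/V₁ = (V₂/V₁)(V₃/V₂) = 0.09709 × (369/760.3) = 0.04712.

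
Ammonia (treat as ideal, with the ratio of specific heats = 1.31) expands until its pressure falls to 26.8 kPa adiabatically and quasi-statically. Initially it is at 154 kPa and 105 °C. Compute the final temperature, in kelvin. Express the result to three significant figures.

T₂ ≈ 250 K

Adiabatic: T₂/T₁ = (P₂/P₁)^((γ−1)/γ).
T₁ = 105 °C = 378.1 K.
T₂ = 378.1 × (26.8/154)^(0.237) = 250 K.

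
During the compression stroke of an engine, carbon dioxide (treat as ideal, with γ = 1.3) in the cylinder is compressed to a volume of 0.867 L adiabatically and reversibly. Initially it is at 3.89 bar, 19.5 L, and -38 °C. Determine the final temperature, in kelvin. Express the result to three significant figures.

Adiabatic: T₁V₁^(γ−1) = T₂V₂^(γ−1) ⇒ T₂ = T₁ (V₁/V₂)^(γ−1).
T₁ = -38 °C = 235.1 K.
T₂ = 235.1 × (19.5/0.867)^(0.3) = 598.3 K.

T₂ ≈ 598 K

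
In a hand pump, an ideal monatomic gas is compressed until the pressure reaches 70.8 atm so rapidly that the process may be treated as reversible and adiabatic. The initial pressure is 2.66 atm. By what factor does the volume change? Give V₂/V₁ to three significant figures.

V₂/V₁ ≈ 0.140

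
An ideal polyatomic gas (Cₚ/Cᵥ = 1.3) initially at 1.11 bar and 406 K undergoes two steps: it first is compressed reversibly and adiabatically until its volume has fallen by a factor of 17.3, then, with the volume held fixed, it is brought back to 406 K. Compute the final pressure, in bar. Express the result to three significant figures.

Adiabatic step (PV^γ = const): P₂ = 1.11×17.3^(1.3) = 45.16 bar; T₂ = 406×17.3^(0.3) = 954.9 K.
Isochoric: P₃ = P₂(T₃/T₂) = 45.16 × (406/954.9) = 19.2 bar.

P₃ ≈ 19.2 bar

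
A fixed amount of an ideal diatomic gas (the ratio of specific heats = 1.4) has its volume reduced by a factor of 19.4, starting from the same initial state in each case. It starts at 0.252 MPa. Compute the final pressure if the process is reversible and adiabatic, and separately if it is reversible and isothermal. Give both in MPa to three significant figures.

Isothermal: P₂ = P₁(V₁/V₂) = 0.252×19.4 = 4.889 MPa.
Adiabatic: P₂ = P₁(V₁/V₂)^γ = 0.252×19.4^(1.4) = 16.01 MPa.

adiabatic: 16.0 MPa; isothermal: 4.89 MPa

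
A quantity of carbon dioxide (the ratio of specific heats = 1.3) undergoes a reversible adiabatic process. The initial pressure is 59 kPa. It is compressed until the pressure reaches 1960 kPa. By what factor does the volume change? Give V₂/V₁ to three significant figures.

From PV^γ = const, V₂/V₁ = (P₁/P₂)^(1/γ).
V₂/V₁ = (59/1960)^(0.769) = 0.06756.

V₂/V₁ ≈ 0.0676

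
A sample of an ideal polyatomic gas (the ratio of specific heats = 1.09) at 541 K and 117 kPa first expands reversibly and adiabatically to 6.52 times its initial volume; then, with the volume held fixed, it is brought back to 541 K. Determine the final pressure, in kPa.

Adiabatic step (PV^γ = const): P₂ = 117×(1/6.52)^(1.09) = 15.16 kPa; T₂ = 541×(1/6.52)^(0.09) = 457 K.
Isochoric: P₃ = P₂(T₃/T₂) = 15.16 × (541/457) = 17.94 kPa.

P₃ ≈ 17.9 kPa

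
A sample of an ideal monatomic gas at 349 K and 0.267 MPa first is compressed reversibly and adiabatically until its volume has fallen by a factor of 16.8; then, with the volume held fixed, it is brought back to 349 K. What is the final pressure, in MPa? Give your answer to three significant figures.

P₃ ≈ 4.49 MPa

For a monatomic ideal gas γ = 5/3.
Adiabatic step (PV^γ = const): P₂ = 0.267×16.8^(5/3) = 29.42 MPa; T₂ = 349×16.8^(2/3) = 2289 K.
Isochoric: P₃ = P₂(T₃/T₂) = 29.42 × (349/2289) = 4.486 MPa.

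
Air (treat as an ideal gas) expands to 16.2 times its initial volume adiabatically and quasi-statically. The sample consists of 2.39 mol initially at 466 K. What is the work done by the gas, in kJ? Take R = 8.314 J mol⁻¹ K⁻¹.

For a reversible adiabat TV^(γ−1) is constant, so T₂ = T₁ (V₁/V₂)^(γ−1).
γ = 7/5 for a diatomic ideal gas, so γ−1 = 2/5.
T₂ = 466 × (1/16.2)^(2/5) = 153 K.
Q = 0, so ΔU = W_on_gas = nCᵥΔT with Cᵥ = R/(γ−1) = 20.79 J/(mol·K).
ΔU = 2.39 × 20.79 × (153 − 466) = -15550 J.
Work done by the gas = −ΔU = 15550 J.

W ≈ 15.6 kJ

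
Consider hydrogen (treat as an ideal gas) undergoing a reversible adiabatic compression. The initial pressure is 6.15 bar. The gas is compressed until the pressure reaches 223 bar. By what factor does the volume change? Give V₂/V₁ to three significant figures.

From PV^γ = const, V₂/V₁ = (P₁/P₂)^(1/γ).
For a diatomic ideal gas γ = 7/5.
V₂/V₁ = (6.15/223)^(5/7) = 0.07693.

V₂/V₁ ≈ 0.0769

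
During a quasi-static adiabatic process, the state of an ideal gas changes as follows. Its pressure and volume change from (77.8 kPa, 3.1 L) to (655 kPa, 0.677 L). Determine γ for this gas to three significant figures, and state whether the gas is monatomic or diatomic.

γ ≈ 1.40; diatomic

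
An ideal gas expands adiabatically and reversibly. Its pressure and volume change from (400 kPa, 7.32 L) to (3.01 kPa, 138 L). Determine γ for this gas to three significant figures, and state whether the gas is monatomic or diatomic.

PV^γ = const ⇒ γ = ln(P₂/P₁) / ln(V₁/V₂).
γ = ln(3.01/400) / ln(7.32/138) = 1.665.
γ ≈ 1.67 is close to 5/3, so the gas is monatomic.

γ ≈ 1.67; monatomic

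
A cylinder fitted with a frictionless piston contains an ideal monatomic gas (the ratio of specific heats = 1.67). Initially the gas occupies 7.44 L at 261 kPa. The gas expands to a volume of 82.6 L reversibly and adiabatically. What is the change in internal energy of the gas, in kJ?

P₂ = P₁(V₁/V₂)^γ = 261×(7.44/82.6)^(1.67) = 4.686 kPa.
For a reversible adiabat, W_by_gas = (P₁V₁ − P₂V₂)/(γ−1).
W_by = (261000×0.00744 − 4686×0.0826) / (0.67) = 2321 J.
Q = 0 ⇒ ΔU = −W_by = -2321 J.

ΔU ≈ -2.32 kJ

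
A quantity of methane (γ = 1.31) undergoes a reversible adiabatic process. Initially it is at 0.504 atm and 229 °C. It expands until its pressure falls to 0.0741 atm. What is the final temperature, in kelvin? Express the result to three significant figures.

T₂ ≈ 319 K

Adiabatic: T₂/T₁ = (P₂/P₁)^((γ−1)/γ).
T₁ = 229 °C = 502.1 K.
T₂ = 502.1 × (0.0741/0.504)^(0.237) = 319 K.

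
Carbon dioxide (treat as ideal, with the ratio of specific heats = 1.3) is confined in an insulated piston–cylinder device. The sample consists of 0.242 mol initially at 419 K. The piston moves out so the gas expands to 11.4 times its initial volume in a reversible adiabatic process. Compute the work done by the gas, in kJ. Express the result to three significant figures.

For a reversible adiabat TV^(γ−1) is constant, so T₂ = T₁ (V₁/V₂)^(γ−1).
T₂ = 419 × (1/11.4)^(0.3) = 201.9 K.
Q = 0, so ΔU = W_on_gas = nCᵥΔT with Cᵥ = R/(γ−1) = 27.71 J/(mol·K).
ΔU = 0.242 × 27.71 × (201.9 − 419) = -1456 J.
Work done by the gas = −ΔU = 1456 J.

W ≈ 1.46 kJ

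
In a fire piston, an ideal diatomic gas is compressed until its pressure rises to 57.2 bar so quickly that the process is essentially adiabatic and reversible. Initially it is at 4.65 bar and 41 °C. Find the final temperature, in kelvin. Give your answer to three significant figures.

T₂ ≈ 644 K

Along an adiabat T P^((1−γ)/γ) is constant, so T₂ = T₁ (P₂/P₁)^((γ−1)/γ).
For a diatomic ideal gas γ = 7/5, so (γ−1)/γ = 2/7.
T₁ = 41 °C = 314.1 K.
T₂ = 314.1 × (57.2/4.65)^(2/7) = 643.5 K.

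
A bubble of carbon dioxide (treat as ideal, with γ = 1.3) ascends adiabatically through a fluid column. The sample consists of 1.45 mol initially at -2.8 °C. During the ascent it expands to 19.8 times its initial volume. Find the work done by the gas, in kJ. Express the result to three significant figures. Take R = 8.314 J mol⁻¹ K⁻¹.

W ≈ 6.43 kJ

Adiabatic: T₁V₁^(γ−1) = T₂V₂^(γ−1) ⇒ T₂ = T₁ (V₁/V₂)^(γ−1).
T₁ = -2.8 °C = 270.3 K.
T₂ = 270.3 × (1/19.8)^(0.3) = 110.4 K.
Q = 0, so ΔU = W_on_gas = nCᵥΔT with Cᵥ = R/(γ−1) = 27.71 J/(mol·K).
ΔU = 1.45 × 27.71 × (110.4 − 270.3) = -6428 J.
Work done by the gas = −ΔU = 6428 J.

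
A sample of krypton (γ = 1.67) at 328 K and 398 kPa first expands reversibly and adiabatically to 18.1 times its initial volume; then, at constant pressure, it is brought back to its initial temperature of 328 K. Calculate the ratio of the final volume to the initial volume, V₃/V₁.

V₃/V₁ ≈ 126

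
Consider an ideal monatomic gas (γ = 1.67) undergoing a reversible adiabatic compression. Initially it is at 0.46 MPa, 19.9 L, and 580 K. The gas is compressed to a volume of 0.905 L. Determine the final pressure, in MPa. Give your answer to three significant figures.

Since PV^γ is constant along a reversible adiabat, P₂ = P₁ (V₁/V₂)^γ.
P₂ = 0.46 × (19.9/0.905)^(1.67) = 80.21 MPa.

P₂ ≈ 80.2 MPa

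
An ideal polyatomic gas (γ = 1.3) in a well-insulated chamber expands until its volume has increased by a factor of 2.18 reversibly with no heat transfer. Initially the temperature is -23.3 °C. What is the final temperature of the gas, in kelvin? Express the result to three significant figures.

Adiabatic: T₁V₁^(γ−1) = T₂V₂^(γ−1) ⇒ T₂ = T₁ (V₁/V₂)^(γ−1).
T₁ = -23.3 °C = 249.8 K.
T₂ = 249.8 × (1/2.18)^(0.3) = 197.8 K.

T₂ ≈ 198 K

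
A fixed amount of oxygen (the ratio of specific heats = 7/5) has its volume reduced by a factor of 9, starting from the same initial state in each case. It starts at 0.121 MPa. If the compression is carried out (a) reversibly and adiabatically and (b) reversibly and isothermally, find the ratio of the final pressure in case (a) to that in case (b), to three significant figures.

Isothermal: P_b = P₁(V₁/V₂) = 0.121×9.
Adiabatic: P_a = P₁(V₁/V₂)^γ = 0.121×9^(7/5).
P_a/P_b = (V₁/V₂)^(γ−1) = 9^(2/5) = 2.408.

P_adiabatic / P_isothermal ≈ 2.41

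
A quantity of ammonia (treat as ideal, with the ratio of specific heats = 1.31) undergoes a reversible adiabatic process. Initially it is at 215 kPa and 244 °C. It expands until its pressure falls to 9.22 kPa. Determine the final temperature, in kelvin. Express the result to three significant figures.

Adiabatic: T₂/T₁ = (P₂/P₁)^((γ−1)/γ).
T₁ = 244 °C = 517.1 K.
T₂ = 517.1 × (9.22/215)^(0.237) = 245.4 K.

T₂ ≈ 245 K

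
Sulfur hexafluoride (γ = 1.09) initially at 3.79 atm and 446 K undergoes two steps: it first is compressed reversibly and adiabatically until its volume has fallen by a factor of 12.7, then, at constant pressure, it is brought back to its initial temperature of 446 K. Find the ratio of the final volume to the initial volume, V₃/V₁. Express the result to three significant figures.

V₃/V₁ ≈ 0.0626

Adiabatic step: V₂/V₁ = 0.07874; T₂ = T₁·12.7^(0.09) = 560.6 K.
Isobaric step: V₃/V₂ = T₃/T₂ = 446/560.6.
V₃/V₁ = (V₂/V₁)(V₃/V₂) = 0.07874 × (446/560.6) = 0.06264.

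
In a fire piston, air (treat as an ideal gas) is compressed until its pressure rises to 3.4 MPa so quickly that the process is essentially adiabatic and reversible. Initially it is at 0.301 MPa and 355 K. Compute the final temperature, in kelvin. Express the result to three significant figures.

Along an adiabat T P^((1−γ)/γ) is constant, so T₂ = T₁ (P₂/P₁)^((γ−1)/γ).
For a diatomic ideal gas γ = 7/5, so (γ−1)/γ = 2/7.
T₂ = 355 × (3.4/0.301)^(2/7) = 709.7 K.

T₂ ≈ 710 K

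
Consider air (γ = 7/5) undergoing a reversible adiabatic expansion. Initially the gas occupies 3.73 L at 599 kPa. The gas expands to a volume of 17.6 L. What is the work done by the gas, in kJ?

W ≈ 2.58 kJ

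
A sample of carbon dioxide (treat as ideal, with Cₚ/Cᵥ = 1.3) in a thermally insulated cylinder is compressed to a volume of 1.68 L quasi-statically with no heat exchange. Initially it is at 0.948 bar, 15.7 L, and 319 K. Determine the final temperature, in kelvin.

T₂ ≈ 624 K

Adiabatic: T₁V₁^(γ−1) = T₂V₂^(γ−1) ⇒ T₂ = T₁ (V₁/V₂)^(γ−1).
T₂ = 319 × (15.7/1.68)^(0.3) = 623.7 K.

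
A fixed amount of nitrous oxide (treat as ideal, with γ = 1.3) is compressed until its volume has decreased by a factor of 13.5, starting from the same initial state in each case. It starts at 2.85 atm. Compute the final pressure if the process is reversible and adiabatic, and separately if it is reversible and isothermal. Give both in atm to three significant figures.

Isothermal: P₂ = P₁(V₁/V₂) = 2.85×13.5 = 38.48 atm.
Adiabatic: P₂ = P₁(V₁/V₂)^γ = 2.85×13.5^(1.3) = 84 atm.

adiabatic: 84.0 atm; isothermal: 38.5 atm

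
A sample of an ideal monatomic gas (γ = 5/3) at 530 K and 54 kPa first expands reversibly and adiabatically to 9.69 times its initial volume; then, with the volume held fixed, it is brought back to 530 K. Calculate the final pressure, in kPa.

P₃ ≈ 5.57 kPa

Adiabatic step (PV^γ = const): P₂ = 54×(1/9.69)^(5/3) = 1.226 kPa; T₂ = 530×(1/9.69)^(2/3) = 116.6 K.
Isochoric: P₃ = P₂(T₃/T₂) = 1.226 × (530/116.6) = 5.573 kPa.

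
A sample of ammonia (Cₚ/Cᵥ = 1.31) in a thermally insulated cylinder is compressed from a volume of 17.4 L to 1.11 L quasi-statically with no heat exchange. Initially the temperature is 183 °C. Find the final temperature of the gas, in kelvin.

T₂ ≈ 1070 K

Adiabatic: T₁V₁^(γ−1) = T₂V₂^(γ−1) ⇒ T₂ = T₁ (V₁/V₂)^(γ−1).
T₁ = 183 °C = 456.1 K.
T₂ = 456.1 × (17.4/1.11)^(0.31) = 1071 K.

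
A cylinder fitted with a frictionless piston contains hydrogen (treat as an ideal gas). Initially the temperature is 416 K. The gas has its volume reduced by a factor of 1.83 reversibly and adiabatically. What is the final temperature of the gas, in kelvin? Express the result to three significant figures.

T₂ ≈ 530 K

For a reversible adiabat TV^(γ−1) is constant, so T₂ = T₁ (V₁/V₂)^(γ−1).
For a diatomic ideal gas γ = 7/5, so γ−1 = 2/5.
T₂ = 416 × 1.83^(2/5) = 529.8 K.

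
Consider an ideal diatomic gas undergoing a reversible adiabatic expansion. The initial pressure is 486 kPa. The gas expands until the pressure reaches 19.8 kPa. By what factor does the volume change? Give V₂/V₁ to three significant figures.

V₂/V₁ ≈ 9.84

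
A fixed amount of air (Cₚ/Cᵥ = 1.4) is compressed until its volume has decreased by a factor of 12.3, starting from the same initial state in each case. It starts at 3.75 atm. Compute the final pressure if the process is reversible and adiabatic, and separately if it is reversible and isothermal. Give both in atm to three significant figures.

Isothermal: P₂ = P₁(V₁/V₂) = 3.75×12.3 = 46.12 atm.
Adiabatic: P₂ = P₁(V₁/V₂)^γ = 3.75×12.3^(1.4) = 125.9 atm.

adiabatic: 126 atm; isothermal: 46.1 atm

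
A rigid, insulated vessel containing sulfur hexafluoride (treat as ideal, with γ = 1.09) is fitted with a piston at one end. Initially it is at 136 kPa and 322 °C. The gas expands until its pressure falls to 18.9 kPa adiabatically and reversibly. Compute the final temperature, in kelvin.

Along an adiabat T P^((1−γ)/γ) is constant, so T₂ = T₁ (P₂/P₁)^((γ−1)/γ).
T₁ = 322 °C = 595.1 K.
T₂ = 595.1 × (18.9/136)^(0.0826) = 505.7 K.

T₂ ≈ 506 K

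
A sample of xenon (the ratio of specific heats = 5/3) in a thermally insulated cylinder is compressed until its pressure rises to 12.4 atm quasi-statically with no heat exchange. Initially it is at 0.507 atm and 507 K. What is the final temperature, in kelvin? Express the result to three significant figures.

T₂ ≈ 1820 K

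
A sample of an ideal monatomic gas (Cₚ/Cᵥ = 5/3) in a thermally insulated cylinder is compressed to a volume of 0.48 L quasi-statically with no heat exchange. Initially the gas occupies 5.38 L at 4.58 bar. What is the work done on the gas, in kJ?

W ≈ 14.8 kJ

P₂ = P₁(V₁/V₂)^γ = 4.58×(5.38/0.48)^(5/3) = 257.1 bar.
For a reversible adiabat, W_by_gas = (P₁V₁ − P₂V₂)/(γ−1).
W_by = (458000×0.00538 − 2.571×10^7×0.00048) / (2/3) = -14820 J.
W_on_gas = −W_by = 14820 J.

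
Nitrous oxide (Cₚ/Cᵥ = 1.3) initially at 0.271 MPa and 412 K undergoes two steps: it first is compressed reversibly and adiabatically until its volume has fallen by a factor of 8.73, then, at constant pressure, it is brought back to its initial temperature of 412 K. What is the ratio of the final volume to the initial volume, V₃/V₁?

V₃/V₁ ≈ 0.0598

Adiabatic step: V₂/V₁ = 0.1145; T₂ = T₁·8.73^(0.3) = 789.2 K.
Isobaric step: V₃/V₂ = T₃/T₂ = 412/789.2.
V₃/V₁ = (V₂/V₁)(V₃/V₂) = 0.1145 × (412/789.2) = 0.0598.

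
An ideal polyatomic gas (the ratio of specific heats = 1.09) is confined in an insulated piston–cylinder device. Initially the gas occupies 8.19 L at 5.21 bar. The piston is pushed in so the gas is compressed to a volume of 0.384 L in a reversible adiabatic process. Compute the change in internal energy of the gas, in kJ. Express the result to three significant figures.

P₂ = P₁(V₁/V₂)^γ = 5.21×(8.19/0.384)^(1.09) = 146.4 bar.
For a reversible adiabat, W_by_gas = (P₁V₁ − P₂V₂)/(γ−1).
W_by = (521000×0.00819 − 1.464×10^7×0.000384) / (0.09) = -15030 J.
Q = 0 ⇒ ΔU = −W_by = 15030 J.

ΔU ≈ 15.0 kJ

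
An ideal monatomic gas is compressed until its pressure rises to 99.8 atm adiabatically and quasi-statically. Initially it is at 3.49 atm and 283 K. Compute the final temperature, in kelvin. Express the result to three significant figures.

T₂ ≈ 1080 K

Along an adiabat T P^((1−γ)/γ) is constant, so T₂ = T₁ (P₂/P₁)^((γ−1)/γ).
For a monatomic ideal gas γ = 5/3, so (γ−1)/γ = 2/5.
T₂ = 283 × (99.8/3.49)^(2/5) = 1082 K.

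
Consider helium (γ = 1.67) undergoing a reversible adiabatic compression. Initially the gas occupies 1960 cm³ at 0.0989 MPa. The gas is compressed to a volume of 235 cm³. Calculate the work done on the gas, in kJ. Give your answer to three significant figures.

W ≈ 0.909 kJ

P₂ = P₁(V₁/V₂)^γ = 0.0989×(1960/235)^(1.67) = 3.416 MPa.
For a reversible adiabat, W_by_gas = (P₁V₁ − P₂V₂)/(γ−1).
W_by = (98900×0.00196 − 3.416×10^6×0.000235) / (0.67) = -909 J.
W_on_gas = −W_by = 909 J.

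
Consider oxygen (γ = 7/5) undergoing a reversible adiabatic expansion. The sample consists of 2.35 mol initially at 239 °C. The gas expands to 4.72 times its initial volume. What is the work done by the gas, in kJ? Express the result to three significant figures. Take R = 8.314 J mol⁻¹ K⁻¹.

For a reversible adiabat TV^(γ−1) is constant, so T₂ = T₁ (V₁/V₂)^(γ−1).
T₁ = 239 °C = 512.1 K.
T₂ = 512.1 × (1/4.72)^(2/5) = 275.3 K.
Q = 0, so ΔU = W_on_gas = nCᵥΔT with Cᵥ = R/(γ−1) = 20.79 J/(mol·K).
ΔU = 2.35 × 20.79 × (275.3 − 512.1) = -11570 J.
Work done by the gas = −ΔU = 11570 J.

W ≈ 11.6 kJ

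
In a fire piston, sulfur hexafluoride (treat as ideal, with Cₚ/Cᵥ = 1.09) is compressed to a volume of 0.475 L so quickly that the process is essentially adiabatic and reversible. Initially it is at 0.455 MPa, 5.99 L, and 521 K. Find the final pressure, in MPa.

P₂ ≈ 7.21 MPa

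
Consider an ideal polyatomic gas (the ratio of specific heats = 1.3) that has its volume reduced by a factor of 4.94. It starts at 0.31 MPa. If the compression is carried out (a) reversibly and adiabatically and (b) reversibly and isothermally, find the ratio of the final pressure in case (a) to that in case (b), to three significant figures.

P_adiabatic / P_isothermal ≈ 1.61

Isothermal: P_b = P₁(V₁/V₂) = 0.31×4.94.
Adiabatic: P_a = P₁(V₁/V₂)^γ = 0.31×4.94^(1.3).
P_a/P_b = (V₁/V₂)^(γ−1) = 4.94^(0.3) = 1.615.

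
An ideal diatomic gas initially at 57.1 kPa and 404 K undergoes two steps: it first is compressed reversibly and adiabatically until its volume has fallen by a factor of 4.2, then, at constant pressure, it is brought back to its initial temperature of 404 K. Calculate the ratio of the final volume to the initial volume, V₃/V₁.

For a diatomic ideal gas γ = 7/5.
Adiabatic step: V₂/V₁ = 0.2381; T₂ = T₁·4.2^(2/5) = 717.3 K.
Isobaric step: V₃/V₂ = T₃/T₂ = 404/717.3.
V₃/V₁ = (V₂/V₁)(V₃/V₂) = 0.2381 × (404/717.3) = 0.1341.

V₃/V₁ ≈ 0.134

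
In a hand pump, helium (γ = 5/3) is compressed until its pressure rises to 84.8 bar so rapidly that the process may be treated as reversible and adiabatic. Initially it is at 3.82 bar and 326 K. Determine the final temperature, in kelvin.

Adiabatic: T₂/T₁ = (P₂/P₁)^((γ−1)/γ).
T₂ = 326 × (84.8/3.82)^(2/5) = 1127 K.

T₂ ≈ 1130 K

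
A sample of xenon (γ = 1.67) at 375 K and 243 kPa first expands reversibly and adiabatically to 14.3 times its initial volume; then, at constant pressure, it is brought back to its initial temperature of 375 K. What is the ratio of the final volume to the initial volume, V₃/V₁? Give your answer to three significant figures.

V₃/V₁ ≈ 85.0

Adiabatic step: V₂/V₁ = 14.3; T₂ = T₁·(1/14.3)^(0.67) = 63.09 K.
Isobaric step: V₃/V₂ = T₃/T₂ = 375/63.09.
V₃/V₁ = (V₂/V₁)(V₃/V₂) = 14.3 × (375/63.09) = 85.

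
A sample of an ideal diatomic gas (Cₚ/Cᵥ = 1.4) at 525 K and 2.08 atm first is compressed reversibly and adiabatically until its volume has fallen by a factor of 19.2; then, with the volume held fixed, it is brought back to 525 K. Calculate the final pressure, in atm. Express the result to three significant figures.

P₃ ≈ 39.9 atm

Adiabatic step (PV^γ = const): P₂ = 2.08×19.2^(1.4) = 130.2 atm; T₂ = 525×19.2^(0.4) = 1712 K.
Isochoric: P₃ = P₂(T₃/T₂) = 130.2 × (525/1712) = 39.94 atm.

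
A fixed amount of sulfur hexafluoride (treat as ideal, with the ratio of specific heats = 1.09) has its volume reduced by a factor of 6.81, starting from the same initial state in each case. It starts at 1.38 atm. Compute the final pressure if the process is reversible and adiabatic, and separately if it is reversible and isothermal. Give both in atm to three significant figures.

adiabatic: 11.2 atm; isothermal: 9.40 atm

Isothermal: P₂ = P₁(V₁/V₂) = 1.38×6.81 = 9.398 atm.
Adiabatic: P₂ = P₁(V₁/V₂)^γ = 1.38×6.81^(1.09) = 11.17 atm.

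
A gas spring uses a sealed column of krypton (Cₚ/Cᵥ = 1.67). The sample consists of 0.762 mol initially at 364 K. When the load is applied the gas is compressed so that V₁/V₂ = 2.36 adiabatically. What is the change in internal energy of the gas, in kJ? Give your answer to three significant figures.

ΔU ≈ 2.68 kJ

For a reversible adiabat TV^(γ−1) is constant, so T₂ = T₁ (V₁/V₂)^(γ−1).
T₂ = 364 × 2.36^(0.67) = 647.1 K.
Q = 0, so ΔU = W_on_gas = nCᵥΔT with Cᵥ = R/(γ−1) = 12.41 J/(mol·K).
ΔU = 0.762 × 12.41 × (647.1 − 364) = 2677 J.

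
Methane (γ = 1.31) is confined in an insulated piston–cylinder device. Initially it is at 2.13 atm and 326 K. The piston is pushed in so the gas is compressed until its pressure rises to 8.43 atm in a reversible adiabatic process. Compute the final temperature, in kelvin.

T₂ ≈ 451 K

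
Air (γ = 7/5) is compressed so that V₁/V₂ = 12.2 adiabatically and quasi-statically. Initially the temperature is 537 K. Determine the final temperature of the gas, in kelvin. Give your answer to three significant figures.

Adiabatic: T₁V₁^(γ−1) = T₂V₂^(γ−1) ⇒ T₂ = T₁ (V₁/V₂)^(γ−1).
T₂ = 537 × 12.2^(2/5) = 1461 K.

T₂ ≈ 1460 K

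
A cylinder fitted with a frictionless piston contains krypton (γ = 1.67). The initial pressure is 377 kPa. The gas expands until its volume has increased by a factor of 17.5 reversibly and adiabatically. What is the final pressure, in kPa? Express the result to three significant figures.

Adiabatic: P₁V₁^γ = P₂V₂^γ ⇒ P₂ = P₁ (V₁/V₂)^γ.
P₂ = 377 × (1/17.5)^(1.67) = 3.166 kPa.

P₂ ≈ 3.17 kPa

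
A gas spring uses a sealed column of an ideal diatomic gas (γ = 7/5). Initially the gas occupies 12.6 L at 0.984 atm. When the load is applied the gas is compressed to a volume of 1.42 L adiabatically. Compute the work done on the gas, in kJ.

W ≈ 4.38 kJ

P₂ = P₁(V₁/V₂)^γ = 0.984×(12.6/1.42)^(7/5) = 20.91 atm.
For a reversible adiabat, W_by_gas = (P₁V₁ − P₂V₂)/(γ−1).
W_by = (99700×0.0126 − 2.118×10^6×0.00142) / (2/5) = -4380 J.
W_on_gas = −W_by = 4380 J.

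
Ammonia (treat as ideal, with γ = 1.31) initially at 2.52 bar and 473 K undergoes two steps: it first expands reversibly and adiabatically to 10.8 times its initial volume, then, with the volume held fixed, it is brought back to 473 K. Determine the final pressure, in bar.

Adiabatic step (PV^γ = const): P₂ = 2.52×(1/10.8)^(1.31) = 0.1116 bar; T₂ = 473×(1/10.8)^(0.31) = 226.2 K.
Isochoric: P₃ = P₂(T₃/T₂) = 0.1116 × (473/226.2) = 0.2333 bar.

P₃ ≈ 0.233 bar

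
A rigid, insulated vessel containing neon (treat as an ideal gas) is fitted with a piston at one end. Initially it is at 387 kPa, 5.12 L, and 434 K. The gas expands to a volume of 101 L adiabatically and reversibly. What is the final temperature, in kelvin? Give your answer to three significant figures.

T₂ ≈ 59.4 K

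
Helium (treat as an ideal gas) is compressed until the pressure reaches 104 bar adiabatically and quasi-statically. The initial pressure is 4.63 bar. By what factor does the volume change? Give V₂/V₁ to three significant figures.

From PV^γ = const, V₂/V₁ = (P₁/P₂)^(1/γ).
For a monatomic ideal gas γ = 5/3.
V₂/V₁ = (4.63/104)^(3/5) = 0.1546.

V₂/V₁ ≈ 0.155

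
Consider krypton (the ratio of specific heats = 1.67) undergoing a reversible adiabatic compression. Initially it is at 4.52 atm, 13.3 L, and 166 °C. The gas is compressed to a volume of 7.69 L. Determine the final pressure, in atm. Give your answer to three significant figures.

P₂ ≈ 11.3 atm

Since PV^γ is constant along a reversible adiabat, P₂ = P₁ (V₁/V₂)^γ.
P₂ = 4.52 × (13.3/7.69)^(1.67) = 11.28 atm.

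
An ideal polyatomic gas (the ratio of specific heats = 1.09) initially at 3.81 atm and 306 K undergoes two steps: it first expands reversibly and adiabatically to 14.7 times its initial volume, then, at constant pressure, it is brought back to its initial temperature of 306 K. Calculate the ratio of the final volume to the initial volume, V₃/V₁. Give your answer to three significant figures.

Adiabatic step: V₂/V₁ = 14.7; T₂ = T₁·(1/14.7)^(0.09) = 240.2 K.
Isobaric step: V₃/V₂ = T₃/T₂ = 306/240.2.
V₃/V₁ = (V₂/V₁)(V₃/V₂) = 14.7 × (306/240.2) = 18.72.

V₃/V₁ ≈ 18.7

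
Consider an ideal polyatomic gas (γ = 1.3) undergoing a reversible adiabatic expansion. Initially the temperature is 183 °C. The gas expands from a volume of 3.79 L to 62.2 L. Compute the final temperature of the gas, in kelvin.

For a reversible adiabat TV^(γ−1) is constant, so T₂ = T₁ (V₁/V₂)^(γ−1).
T₁ = 183 °C = 456.1 K.
T₂ = 456.1 × (3.79/62.2)^(0.3) = 197 K.

T₂ ≈ 197 K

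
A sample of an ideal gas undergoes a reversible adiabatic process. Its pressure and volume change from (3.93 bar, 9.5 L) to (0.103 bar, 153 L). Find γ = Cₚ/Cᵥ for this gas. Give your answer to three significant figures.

γ ≈ 1.31

PV^γ = const ⇒ γ = ln(P₂/P₁) / ln(V₁/V₂).
γ = ln(0.103/3.93) / ln(9.5/153) = 1.31.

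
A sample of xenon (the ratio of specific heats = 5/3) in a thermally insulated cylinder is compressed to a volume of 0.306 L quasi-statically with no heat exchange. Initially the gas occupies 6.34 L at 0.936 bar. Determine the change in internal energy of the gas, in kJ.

P₂ = P₁(V₁/V₂)^γ = 0.936×(6.34/0.306)^(5/3) = 146.3 bar.
For a reversible adiabat, W_by_gas = (P₁V₁ − P₂V₂)/(γ−1).
W_by = (93600×0.00634 − 1.463×10^7×0.000306) / (2/3) = -5825 J.
Q = 0 ⇒ ΔU = −W_by = 5825 J.

ΔU ≈ 5.82 kJ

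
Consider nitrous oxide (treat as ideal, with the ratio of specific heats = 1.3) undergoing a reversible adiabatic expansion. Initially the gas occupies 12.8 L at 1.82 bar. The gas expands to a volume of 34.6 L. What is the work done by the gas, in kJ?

P₂ = P₁(V₁/V₂)^γ = 1.82×(12.8/34.6)^(1.3) = 0.4996 bar.
For a reversible adiabat, W_by_gas = (P₁V₁ − P₂V₂)/(γ−1).
W_by = (182000×0.0128 − 49960×0.0346) / (0.3) = 2003 J.

W ≈ 2.00 kJ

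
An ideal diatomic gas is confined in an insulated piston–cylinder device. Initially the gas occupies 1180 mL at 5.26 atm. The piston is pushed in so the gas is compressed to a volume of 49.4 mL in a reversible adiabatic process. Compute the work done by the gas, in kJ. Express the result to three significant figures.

W ≈ -4.02 kJ

γ = 7/5 for a diatomic ideal gas.
P₂ = P₁(V₁/V₂)^γ = 5.26×(1180/49.4)^(7/5) = 447.1 atm.
For a reversible adiabat, W_by_gas = (P₁V₁ − P₂V₂)/(γ−1).
W_by = (533000×0.00118 − 4.53×10^7×4.94×10^-5) / (2/5) = -4023 J.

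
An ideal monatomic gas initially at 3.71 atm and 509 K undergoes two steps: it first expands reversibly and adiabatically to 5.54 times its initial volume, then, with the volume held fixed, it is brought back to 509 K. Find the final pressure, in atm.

For a monatomic ideal gas γ = 5/3.
Adiabatic step (PV^γ = const): P₂ = 3.71×(1/5.54)^(5/3) = 0.2139 atm; T₂ = 509×(1/5.54)^(2/3) = 162.6 K.
Isochoric: P₃ = P₂(T₃/T₂) = 0.2139 × (509/162.6) = 0.6697 atm.

P₃ ≈ 0.670 atm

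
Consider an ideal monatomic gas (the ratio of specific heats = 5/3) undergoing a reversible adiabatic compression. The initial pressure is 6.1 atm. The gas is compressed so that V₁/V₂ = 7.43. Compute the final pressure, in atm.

P₂ ≈ 173 atm

Since PV^γ is constant along a reversible adiabat, P₂ = P₁ (V₁/V₂)^γ.
P₂ = 6.1 × 7.43^(5/3) = 172.6 atm.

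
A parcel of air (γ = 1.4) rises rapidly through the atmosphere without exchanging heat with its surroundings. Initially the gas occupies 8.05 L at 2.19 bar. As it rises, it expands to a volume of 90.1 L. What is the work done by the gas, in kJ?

W ≈ 2.73 kJ

P₂ = P₁(V₁/V₂)^γ = 2.19×(8.05/90.1)^(1.4) = 0.07446 bar.
For a reversible adiabat, W_by_gas = (P₁V₁ − P₂V₂)/(γ−1).
W_by = (219000×0.00805 − 7446×0.0901) / (0.4) = 2730 J.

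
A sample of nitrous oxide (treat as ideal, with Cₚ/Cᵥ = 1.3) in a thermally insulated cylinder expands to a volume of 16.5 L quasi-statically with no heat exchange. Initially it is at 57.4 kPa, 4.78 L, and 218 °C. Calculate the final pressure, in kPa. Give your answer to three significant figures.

P₂ ≈ 11.5 kPa

Since PV^γ is constant along a reversible adiabat, P₂ = P₁ (V₁/V₂)^γ.
P₂ = 57.4 × (4.78/16.5)^(1.3) = 11.47 kPa.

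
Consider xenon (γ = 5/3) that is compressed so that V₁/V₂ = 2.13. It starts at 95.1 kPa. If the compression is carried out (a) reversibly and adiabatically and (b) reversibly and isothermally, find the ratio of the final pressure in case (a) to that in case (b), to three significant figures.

P_adiabatic / P_isothermal ≈ 1.66

Isothermal: P_b = P₁(V₁/V₂) = 95.1×2.13.
Adiabatic: P_a = P₁(V₁/V₂)^γ = 95.1×2.13^(5/3).
P_a/P_b = (V₁/V₂)^(γ−1) = 2.13^(2/3) = 1.655.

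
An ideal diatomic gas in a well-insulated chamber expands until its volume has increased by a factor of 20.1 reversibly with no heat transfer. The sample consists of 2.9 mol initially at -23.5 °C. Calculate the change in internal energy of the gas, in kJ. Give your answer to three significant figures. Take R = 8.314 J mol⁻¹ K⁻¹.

For a reversible adiabat TV^(γ−1) is constant, so T₂ = T₁ (V₁/V₂)^(γ−1).
γ = 7/5 for a diatomic ideal gas, so γ−1 = 2/5.
T₁ = -23.5 °C = 249.6 K.
T₂ = 249.6 × (1/20.1)^(2/5) = 75.17 K.
Q = 0, so ΔU = W_on_gas = nCᵥΔT with Cᵥ = R/(γ−1) = 20.79 J/(mol·K).
ΔU = 2.9 × 20.79 × (75.17 − 249.6) = -10520 J.

ΔU ≈ -10.5 kJ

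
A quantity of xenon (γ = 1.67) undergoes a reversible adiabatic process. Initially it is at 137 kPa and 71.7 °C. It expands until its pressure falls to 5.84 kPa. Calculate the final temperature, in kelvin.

Along an adiabat T P^((1−γ)/γ) is constant, so T₂ = T₁ (P₂/P₁)^((γ−1)/γ).
T₁ = 71.7 °C = 344.8 K.
T₂ = 344.8 × (5.84/137)^(0.401) = 97.24 K.

T₂ ≈ 97.2 K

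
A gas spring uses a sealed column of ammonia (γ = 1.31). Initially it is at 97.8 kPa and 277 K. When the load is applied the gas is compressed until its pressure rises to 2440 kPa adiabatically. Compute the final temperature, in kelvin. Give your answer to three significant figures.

T₂ ≈ 593 K

Along an adiabat T P^((1−γ)/γ) is constant, so T₂ = T₁ (P₂/P₁)^((γ−1)/γ).
T₂ = 277 × (2440/97.8)^(0.237) = 593 K.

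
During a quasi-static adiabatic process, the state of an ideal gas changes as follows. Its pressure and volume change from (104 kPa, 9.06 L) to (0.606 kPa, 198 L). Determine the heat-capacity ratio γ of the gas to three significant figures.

PV^γ = const ⇒ γ = ln(P₂/P₁) / ln(V₁/V₂).
γ = ln(0.606/104) / ln(9.06/198) = 1.668.

γ ≈ 1.67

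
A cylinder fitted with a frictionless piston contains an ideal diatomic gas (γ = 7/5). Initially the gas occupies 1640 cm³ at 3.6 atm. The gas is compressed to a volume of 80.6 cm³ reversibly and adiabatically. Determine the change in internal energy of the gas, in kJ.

ΔU ≈ 3.50 kJ

P₂ = P₁(V₁/V₂)^γ = 3.6×(1640/80.6)^(7/5) = 244.5 atm.
For a reversible adiabat, W_by_gas = (P₁V₁ − P₂V₂)/(γ−1).
W_by = (364800×0.00164 − 2.477×10^7×8.06×10^-5) / (2/5) = -3496 J.
Q = 0 ⇒ ΔU = −W_by = 3496 J.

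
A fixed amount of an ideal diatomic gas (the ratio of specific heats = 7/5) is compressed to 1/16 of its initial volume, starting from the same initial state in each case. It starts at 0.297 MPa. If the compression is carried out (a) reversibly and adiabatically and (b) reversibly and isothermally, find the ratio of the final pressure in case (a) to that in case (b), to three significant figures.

P_adiabatic / P_isothermal ≈ 3.03

Isothermal: P_b = P₁(V₁/V₂) = 0.297×16.
Adiabatic: P_a = P₁(V₁/V₂)^γ = 0.297×16^(7/5).
P_a/P_b = (V₁/V₂)^(γ−1) = 16^(2/5) = 3.031.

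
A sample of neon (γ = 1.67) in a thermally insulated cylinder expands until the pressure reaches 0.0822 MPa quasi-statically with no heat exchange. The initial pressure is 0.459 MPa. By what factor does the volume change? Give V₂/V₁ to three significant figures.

V₂/V₁ ≈ 2.80

From PV^γ = const, V₂/V₁ = (P₁/P₂)^(1/γ).
V₂/V₁ = (0.459/0.0822)^(0.599) = 2.801.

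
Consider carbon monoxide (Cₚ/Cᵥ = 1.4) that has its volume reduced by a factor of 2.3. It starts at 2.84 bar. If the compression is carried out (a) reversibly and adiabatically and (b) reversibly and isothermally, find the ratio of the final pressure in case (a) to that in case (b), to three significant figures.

Isothermal: P_b = P₁(V₁/V₂) = 2.84×2.3.
Adiabatic: P_a = P₁(V₁/V₂)^γ = 2.84×2.3^(1.4).
P_a/P_b = (V₁/V₂)^(γ−1) = 2.3^(0.4) = 1.395.

P_adiabatic / P_isothermal ≈ 1.40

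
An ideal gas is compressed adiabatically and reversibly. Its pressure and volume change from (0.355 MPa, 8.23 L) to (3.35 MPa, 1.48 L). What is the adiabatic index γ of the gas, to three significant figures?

PV^γ = const ⇒ γ = ln(P₂/P₁) / ln(V₁/V₂).
γ = ln(3.35/0.355) / ln(8.23/1.48) = 1.308.

γ ≈ 1.31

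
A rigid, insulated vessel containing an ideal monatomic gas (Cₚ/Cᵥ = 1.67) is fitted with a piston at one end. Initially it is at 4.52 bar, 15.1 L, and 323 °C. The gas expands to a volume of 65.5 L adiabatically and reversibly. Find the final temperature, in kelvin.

Adiabatic: T₁V₁^(γ−1) = T₂V₂^(γ−1) ⇒ T₂ = T₁ (V₁/V₂)^(γ−1).
T₁ = 323 °C = 596.1 K.
T₂ = 596.1 × (15.1/65.5)^(0.67) = 223 K.

T₂ ≈ 223 K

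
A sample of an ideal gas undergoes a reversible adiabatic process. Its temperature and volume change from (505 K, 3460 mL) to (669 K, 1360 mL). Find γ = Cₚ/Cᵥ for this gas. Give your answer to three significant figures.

γ ≈ 1.30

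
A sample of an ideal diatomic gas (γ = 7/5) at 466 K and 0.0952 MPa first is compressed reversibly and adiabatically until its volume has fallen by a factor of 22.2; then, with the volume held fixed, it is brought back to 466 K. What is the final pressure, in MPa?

Adiabatic step (PV^γ = const): P₂ = 0.0952×22.2^(7/5) = 7.304 MPa; T₂ = 466×22.2^(2/5) = 1610 K.
Isochoric: P₃ = P₂(T₃/T₂) = 7.304 × (466/1610) = 2.113 MPa.

P₃ ≈ 2.11 MPa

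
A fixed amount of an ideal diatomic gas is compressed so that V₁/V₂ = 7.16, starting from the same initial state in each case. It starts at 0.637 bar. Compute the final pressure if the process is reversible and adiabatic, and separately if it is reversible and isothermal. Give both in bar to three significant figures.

adiabatic: 10.0 bar; isothermal: 4.56 bar

For a diatomic ideal gas γ = 7/5.
Isothermal: P₂ = P₁(V₁/V₂) = 0.637×7.16 = 4.561 bar.
Adiabatic: P₂ = P₁(V₁/V₂)^γ = 0.637×7.16^(7/5) = 10.02 bar.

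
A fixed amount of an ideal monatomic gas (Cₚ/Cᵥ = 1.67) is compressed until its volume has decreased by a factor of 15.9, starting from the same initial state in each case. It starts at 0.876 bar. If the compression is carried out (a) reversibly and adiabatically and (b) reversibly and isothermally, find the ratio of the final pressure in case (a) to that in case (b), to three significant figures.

Isothermal: P_b = P₁(V₁/V₂) = 0.876×15.9.
Adiabatic: P_a = P₁(V₁/V₂)^γ = 0.876×15.9^(1.67).
P_a/P_b = (V₁/V₂)^(γ−1) = 15.9^(0.67) = 6.382.

P_adiabatic / P_isothermal ≈ 6.38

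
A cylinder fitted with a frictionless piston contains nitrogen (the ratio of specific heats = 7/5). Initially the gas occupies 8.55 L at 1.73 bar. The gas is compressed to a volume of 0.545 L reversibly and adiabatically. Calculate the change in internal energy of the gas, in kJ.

ΔU ≈ 7.42 kJ

P₂ = P₁(V₁/V₂)^γ = 1.73×(8.55/0.545)^(7/5) = 81.63 bar.
For a reversible adiabat, W_by_gas = (P₁V₁ − P₂V₂)/(γ−1).
W_by = (173000×0.00855 − 8.163×10^6×0.000545) / (2/5) = -7424 J.
Q = 0 ⇒ ΔU = −W_by = 7424 J.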